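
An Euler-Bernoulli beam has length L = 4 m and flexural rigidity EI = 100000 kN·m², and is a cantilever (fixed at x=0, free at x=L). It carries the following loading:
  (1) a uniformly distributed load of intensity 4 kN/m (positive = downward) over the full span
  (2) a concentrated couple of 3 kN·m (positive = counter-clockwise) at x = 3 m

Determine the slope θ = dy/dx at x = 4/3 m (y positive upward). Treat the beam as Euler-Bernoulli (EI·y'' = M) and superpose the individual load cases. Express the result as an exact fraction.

θ(4/3) = -527/2025000 rad

Load 1 — uniform load w=4 kN/m over full span:
  θ_1 = -wx(x²-3Lx+3L²)/(6EI) = -4·(4/3)·((4/3)²-3·4·(4/3)+3·4²)/(6·100000) = -76/253125 rad
Load 2 — applied couple M₀=3 kN·m at a=3 m (b=L-a=1):
  θ_2 = M₀x/EI  [x≤a] = 3·(4/3)/100000 = 1/25000 rad
Superposition: θ = Σ θ_i = -527/2025000 rad ≈ -0.000260 rad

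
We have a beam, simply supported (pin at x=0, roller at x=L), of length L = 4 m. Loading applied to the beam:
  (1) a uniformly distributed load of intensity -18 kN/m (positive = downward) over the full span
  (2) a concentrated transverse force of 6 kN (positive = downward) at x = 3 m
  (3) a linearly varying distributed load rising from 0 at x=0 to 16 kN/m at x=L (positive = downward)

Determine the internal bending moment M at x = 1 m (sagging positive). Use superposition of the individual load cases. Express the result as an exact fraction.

M(1) = -31/2 kN·m

Load 1 — uniform load w=-18 kN/m over full span:
  M_1 = wx(L-x)/2 = (-18)·1·(4-1)/2 = -27 kN·m
Load 2 — point force P=6 kN at a=3 m (b=L-a=1):
  M_2 = Pbx/L  [x≤a] = 6·1·1/4 = 3/2 kN·m
Load 3 — triangular load w₀=16 kN/m (0→w₀ over full span):
  M_3 = w₀Lx/6 - w₀x³/(6L) = 16·4·1/6 - 16·1³/(6·4) = 10 kN·m
Superposition: M = Σ M_i = -31/2 kN·m ≈ -15.500000 kN·m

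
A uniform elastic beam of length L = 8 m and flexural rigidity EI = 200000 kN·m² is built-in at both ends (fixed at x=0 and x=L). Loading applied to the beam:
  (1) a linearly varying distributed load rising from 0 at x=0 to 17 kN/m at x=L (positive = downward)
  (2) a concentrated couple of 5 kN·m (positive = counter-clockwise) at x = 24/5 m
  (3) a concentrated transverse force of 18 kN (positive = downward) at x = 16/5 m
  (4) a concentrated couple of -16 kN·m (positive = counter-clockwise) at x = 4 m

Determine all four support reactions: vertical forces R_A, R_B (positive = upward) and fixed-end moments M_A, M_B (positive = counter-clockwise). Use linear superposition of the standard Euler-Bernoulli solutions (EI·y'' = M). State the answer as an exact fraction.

R_A = 7491/250 kN, M_A = 20476/375 kN·m, R_B = 14009/250 kN, M_B = -8953/125 kN·m

Load 1 — triangular load w₀=17 kN/m (0→w₀ over full span):
  R_A = 3w₀L/20 = 3·17·8/20 = 102/5 kN
  M_A = w₀L²/30 = 17·8²/30 = 544/15 kN·m
  R_B = 7w₀L/20 = 7·17·8/20 = 238/5 kN
  M_B = -w₀L²/20 = -17·8²/20 = -272/5 kN·m
Load 2 — applied couple M₀=5 kN·m at a=24/5 m (b=L-a=16/5):
  R_A = 6M₀ab/L³ = 6·5·(24/5)·(16/5)/8³ = 9/10 kN
  M_A = M₀b(2a-b)/L² = 5·(16/5)·(2·(24/5)-(16/5))/8² = 8/5 kN·m
  R_B = -6M₀ab/L³ = -6·5·(24/5)·(16/5)/8³ = -9/10 kN
  M_B = M₀a(2b-a)/L² = 5·(24/5)·(2·(16/5)-(24/5))/8² = 3/5 kN·m
Load 3 — point force P=18 kN at a=16/5 m (b=L-a=24/5):
  R_A = Pb²(3a+b)/L³ = 18·(24/5)²·(3·(16/5)+(24/5))/8³ = 1458/125 kN
  M_A = Pab²/L² = 18·(16/5)·(24/5)²/8² = 2592/125 kN·m
  R_B = Pa²(a+3b)/L³ = 18·(16/5)²·((16/5)+3·(24/5))/8³ = 792/125 kN
  M_B = -Pa²b/L² = -18·(16/5)²·(24/5)/8² = -1728/125 kN·m
Load 4 — applied couple M₀=-16 kN·m at a=4 m (b=L-a=4):
  R_A = 6M₀ab/L³ = 6·(-16)·4·4/8³ = -3 kN
  M_A = M₀b(2a-b)/L² = (-16)·4·(2·4-4)/8² = -4 kN·m
  R_B = -6M₀ab/L³ = -6·(-16)·4·4/8³ = 3 kN
  M_B = M₀a(2b-a)/L² = (-16)·4·(2·4-4)/8² = -4 kN·m
Superposition: R_A = 7491/250 kN, M_A = 20476/375 kN·m, R_B = 14009/250 kN, M_B = -8953/125 kN·m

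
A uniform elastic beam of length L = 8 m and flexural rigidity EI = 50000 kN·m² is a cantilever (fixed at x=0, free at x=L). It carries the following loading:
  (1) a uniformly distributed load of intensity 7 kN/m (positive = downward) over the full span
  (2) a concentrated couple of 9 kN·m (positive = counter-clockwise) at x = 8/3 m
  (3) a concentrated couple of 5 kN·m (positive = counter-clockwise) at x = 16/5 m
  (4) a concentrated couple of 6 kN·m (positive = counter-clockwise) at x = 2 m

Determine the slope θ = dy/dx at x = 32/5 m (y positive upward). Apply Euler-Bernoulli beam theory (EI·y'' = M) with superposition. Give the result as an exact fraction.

θ(32/5) = -50677/4687500 rad

Load 1 — uniform load w=7 kN/m over full span:
  θ_1 = -wx(x²-3Lx+3L²)/(6EI) = -7·(32/5)·((32/5)²-3·8·(32/5)+3·8²)/(6·50000) = -13888/1171875 rad
Load 2 — applied couple M₀=9 kN·m at a=8/3 m (b=L-a=16/3):
  θ_2 = M₀a/EI  [x>a] = 9·(8/3)/50000 = 3/6250 rad
Load 3 — applied couple M₀=5 kN·m at a=16/5 m (b=L-a=24/5):
  θ_3 = M₀a/EI  [x>a] = 5·(16/5)/50000 = 1/3125 rad
Load 4 — applied couple M₀=6 kN·m at a=2 m (b=L-a=6):
  θ_4 = M₀a/EI  [x>a] = 6·2/50000 = 3/12500 rad
Superposition: θ = Σ θ_i = -50677/4687500 rad ≈ -0.010811 rad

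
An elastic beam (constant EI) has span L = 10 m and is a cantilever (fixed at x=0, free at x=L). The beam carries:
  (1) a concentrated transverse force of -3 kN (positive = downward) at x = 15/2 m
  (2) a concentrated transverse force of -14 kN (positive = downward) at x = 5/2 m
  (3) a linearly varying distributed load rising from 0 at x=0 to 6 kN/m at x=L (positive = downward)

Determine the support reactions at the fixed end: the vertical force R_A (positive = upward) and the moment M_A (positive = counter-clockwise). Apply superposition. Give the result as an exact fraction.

Load 1 — point force P=-3 kN at a=15/2 m (b=L-a=5/2):
  R_A = P = (-3) = -3 kN
  M_A = Pa = (-3)·(15/2) = -45/2 kN·m
Load 2 — point force P=-14 kN at a=5/2 m (b=L-a=15/2):
  R_A = P = (-14) = -14 kN
  M_A = Pa = (-14)·(5/2) = -35 kN·m
Load 3 — triangular load w₀=6 kN/m (0→w₀ over full span):
  R_A = w₀L/2 = 6·10/2 = 30 kN
  M_A = w₀L²/3 = 6·10²/3 = 200 kN·m
Superposition: R_A = 13 kN, M_A = 285/2 kN·m

R_A = 13 kN, M_A = 285/2 kN·m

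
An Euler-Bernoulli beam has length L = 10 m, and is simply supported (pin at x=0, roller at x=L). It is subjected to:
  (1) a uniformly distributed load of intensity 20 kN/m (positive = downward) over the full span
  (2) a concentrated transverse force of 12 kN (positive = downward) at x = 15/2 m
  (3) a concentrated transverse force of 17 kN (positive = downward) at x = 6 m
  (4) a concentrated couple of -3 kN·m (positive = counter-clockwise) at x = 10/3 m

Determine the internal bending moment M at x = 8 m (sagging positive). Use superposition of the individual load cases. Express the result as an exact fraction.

Load 1 — uniform load w=20 kN/m over full span:
  M_1 = wx(L-x)/2 = 20·8·(10-8)/2 = 160 kN·m
Load 2 — point force P=12 kN at a=15/2 m (b=L-a=5/2):
  M_2 = Pa(L-x)/L  [x>a] = 12·(15/2)·(10-8)/10 = 18 kN·m
Load 3 — point force P=17 kN at a=6 m (b=L-a=4):
  M_3 = Pa(L-x)/L  [x>a] = 17·6·(10-8)/10 = 102/5 kN·m
Load 4 — applied couple M₀=-3 kN·m at a=10/3 m (b=L-a=20/3):
  M_4 = M₀x/L - M₀  [x>a] = (-3)·8/10 - (-3) = 3/5 kN·m
Superposition: M = Σ M_i = 199 kN·m ≈ 199.000000 kN·m

M(8) = 199 kN·m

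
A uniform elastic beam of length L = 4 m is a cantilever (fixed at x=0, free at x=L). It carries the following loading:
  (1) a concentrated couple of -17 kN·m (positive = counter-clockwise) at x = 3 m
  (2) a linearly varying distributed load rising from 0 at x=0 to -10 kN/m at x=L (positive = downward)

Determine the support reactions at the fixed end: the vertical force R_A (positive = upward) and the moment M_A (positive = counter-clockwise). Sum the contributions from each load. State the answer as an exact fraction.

Load 1 — applied couple M₀=-17 kN·m at a=3 m (b=L-a=1):
  R_A = 0 kN
  M_A = -M₀ = -(-17) = 17 kN·m
Load 2 — triangular load w₀=-10 kN/m (0→w₀ over full span):
  R_A = w₀L/2 = (-10)·4/2 = -20 kN
  M_A = w₀L²/3 = (-10)·4²/3 = -160/3 kN·m
Superposition: R_A = -20 kN, M_A = -109/3 kN·m

R_A = -20 kN, M_A = -109/3 kN·m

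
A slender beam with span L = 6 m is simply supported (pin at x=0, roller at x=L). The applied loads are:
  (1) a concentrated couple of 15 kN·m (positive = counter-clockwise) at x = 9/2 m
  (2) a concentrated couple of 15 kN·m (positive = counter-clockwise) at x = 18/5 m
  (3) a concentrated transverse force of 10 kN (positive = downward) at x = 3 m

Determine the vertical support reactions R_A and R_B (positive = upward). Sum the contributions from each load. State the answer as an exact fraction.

R_A = 10 kN, R_B = 0 kN

Load 1 — applied couple M₀=15 kN·m at a=9/2 m (b=L-a=3/2):
  R_A = M₀/L = 15/6 = 5/2 kN
  R_B = -M₀/L = -15/6 = -5/2 kN
Load 2 — applied couple M₀=15 kN·m at a=18/5 m (b=L-a=12/5):
  R_A = M₀/L = 15/6 = 5/2 kN
  R_B = -M₀/L = -15/6 = -5/2 kN
Load 3 — point force P=10 kN at a=3 m (b=L-a=3):
  R_A = Pb/L = 10·3/6 = 5 kN
  R_B = Pa/L = 10·3/6 = 5 kN
Superposition: R_A = 10 kN, R_B = 0 kN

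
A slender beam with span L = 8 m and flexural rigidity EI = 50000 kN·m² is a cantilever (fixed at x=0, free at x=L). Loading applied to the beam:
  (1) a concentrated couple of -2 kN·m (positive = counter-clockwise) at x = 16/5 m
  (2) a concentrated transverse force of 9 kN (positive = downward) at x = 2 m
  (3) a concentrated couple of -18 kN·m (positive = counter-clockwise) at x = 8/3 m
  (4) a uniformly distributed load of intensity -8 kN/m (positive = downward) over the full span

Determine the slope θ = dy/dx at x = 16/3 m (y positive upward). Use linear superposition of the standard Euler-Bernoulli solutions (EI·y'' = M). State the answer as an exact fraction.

θ(16/3) = 118459/10125000 rad

Load 1 — applied couple M₀=-2 kN·m at a=16/5 m (b=L-a=24/5):
  θ_1 = M₀a/EI  [x>a] = (-2)·(16/5)/50000 = -2/15625 rad
Load 2 — point force P=9 kN at a=2 m (b=L-a=6):
  θ_2 = -Pa²/(2EI)  [x>a] = -9·2²/(2·50000) = -9/25000 rad
Load 3 — applied couple M₀=-18 kN·m at a=8/3 m (b=L-a=16/3):
  θ_3 = M₀a/EI  [x>a] = (-18)·(8/3)/50000 = -3/3125 rad
Load 4 — uniform load w=-8 kN/m over full span:
  θ_4 = -wx(x²-3Lx+3L²)/(6EI) = -(-8)·(16/3)·((16/3)²-3·8·(16/3)+3·8²)/(6·50000) = 3328/253125 rad
Superposition: θ = Σ θ_i = 118459/10125000 rad ≈ 0.011700 rad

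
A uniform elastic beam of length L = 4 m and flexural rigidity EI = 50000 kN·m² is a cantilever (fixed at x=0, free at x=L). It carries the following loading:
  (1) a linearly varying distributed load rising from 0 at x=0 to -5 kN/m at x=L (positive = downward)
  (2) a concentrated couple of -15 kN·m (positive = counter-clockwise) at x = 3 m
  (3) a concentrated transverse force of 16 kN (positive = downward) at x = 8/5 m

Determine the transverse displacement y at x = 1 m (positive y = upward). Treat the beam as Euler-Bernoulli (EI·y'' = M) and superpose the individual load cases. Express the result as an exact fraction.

Load 1 — triangular load w₀=-5 kN/m (0→w₀ over full span):
  y_1 = (w₀Lx³/12-w₀L²x²/6-w₀x⁵/(120L))/EI = ((-5)·4·1³/12-(-5)·4²·1²/6-(-5)·1⁵/(120·4))/50000 = 1121/4800000 m
Load 2 — applied couple M₀=-15 kN·m at a=3 m (b=L-a=1):
  y_2 = M₀x²/(2EI)  [x≤a] = (-15)·1²/(2·50000) = -3/20000 m
Load 3 — point force P=16 kN at a=8/5 m (b=L-a=12/5):
  y_3 = -Px²(3a-x)/(6EI)  [x≤a] = -16·1²·(3·(8/5)-1)/(6·50000) = -19/93750 m
Superposition: y = Σ y_i = -953/8000000 m ≈ -0.000119 m

y(1) = -953/8000000 m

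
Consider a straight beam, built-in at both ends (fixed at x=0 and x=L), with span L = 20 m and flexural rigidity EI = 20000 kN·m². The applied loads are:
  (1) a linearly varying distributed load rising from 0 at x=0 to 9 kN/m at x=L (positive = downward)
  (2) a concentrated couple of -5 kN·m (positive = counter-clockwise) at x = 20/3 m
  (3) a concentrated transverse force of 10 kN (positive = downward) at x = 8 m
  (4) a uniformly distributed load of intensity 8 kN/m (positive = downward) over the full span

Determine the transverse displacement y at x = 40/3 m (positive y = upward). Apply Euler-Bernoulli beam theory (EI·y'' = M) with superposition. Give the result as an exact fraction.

y(40/3) = -3029/13500 m

Load 1 — triangular load w₀=9 kN/m (0→w₀ over full span):
  y_1 = -w₀x²(L-x)²(x+2L)/(120LEI) = -9·(40/3)²·(20-(40/3))²·((40/3)+2·20)/(120·20·20000) = -32/405 m
Load 2 — applied couple M₀=-5 kN·m at a=20/3 m (b=L-a=40/3):
  y_2 = (R_Ax³/6 - M_Ax²/2 - M₀(x-a)²/2)/EI  [x>a] with R_A=-1/3, M_A=0 = ((-1/3)·(40/3)³/6 - 0·(40/3)²/2 - (-5)·((40/3)-(20/3))²/2)/20000 = -1/972 m
Load 3 — point force P=10 kN at a=8 m (b=L-a=12):
  y_3 = -Pa²(L-x)²(3bL-(3b+a)(L-x))/(6L³EI)  [x>a] = -10·8²·(20-(40/3))²·(3·12·20-(3·12+8)·(20-(40/3)))/(6·20³·20000) = -128/10125 m
Load 4 — uniform load w=8 kN/m over full span:
  y_4 = -wx²(L-x)²/(24EI) = -8·(40/3)²·(20-(40/3))²/(24·20000) = -32/243 m
Superposition: y = Σ y_i = -3029/13500 m ≈ -0.224370 m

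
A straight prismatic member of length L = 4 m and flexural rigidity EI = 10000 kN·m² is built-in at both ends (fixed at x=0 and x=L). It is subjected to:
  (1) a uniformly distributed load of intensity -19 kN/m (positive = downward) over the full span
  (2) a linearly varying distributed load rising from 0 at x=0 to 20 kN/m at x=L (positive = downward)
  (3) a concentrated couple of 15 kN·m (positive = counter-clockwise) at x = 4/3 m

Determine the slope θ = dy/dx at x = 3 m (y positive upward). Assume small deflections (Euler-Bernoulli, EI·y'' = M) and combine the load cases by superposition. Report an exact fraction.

Load 1 — uniform load w=-19 kN/m over full span:
  θ_1 = -wx(L-x)(L-2x)/(12EI) = -(-19)·3·(4-3)·(4-2·3)/(12·10000) = -19/20000 rad
Load 2 — triangular load w₀=20 kN/m (0→w₀ over full span):
  θ_2 = -w₀(2x(L-x)(L-2x)(x+2L)+x²(L-x)²)/(120LEI) = -20·(2·3·(4-3)·(4-2·3)·(3+2·4)+3²·(4-3)²)/(120·4·10000) = 41/80000 rad
Load 3 — applied couple M₀=15 kN·m at a=4/3 m (b=L-a=8/3):
  θ_3 = (R_Ax²/2 - M_Ax - M₀(x-a))/EI  [x>a] with R_A=5, M_A=0 = (5·3²/2 - 0·3 - 15·(3-(4/3)))/10000 = -1/4000 rad
Superposition: θ = Σ θ_i = -11/16000 rad ≈ -0.000687 rad

θ(3) = -11/16000 rad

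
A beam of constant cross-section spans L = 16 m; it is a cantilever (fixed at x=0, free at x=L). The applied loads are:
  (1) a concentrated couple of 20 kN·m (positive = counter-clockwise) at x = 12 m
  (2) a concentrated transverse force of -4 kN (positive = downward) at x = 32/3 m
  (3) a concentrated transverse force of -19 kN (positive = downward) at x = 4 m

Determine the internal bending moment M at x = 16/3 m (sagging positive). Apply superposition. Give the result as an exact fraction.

Load 1 — applied couple M₀=20 kN·m at a=12 m (b=L-a=4):
  M_1 = M₀  [x≤a] = 20 = 20 kN·m
Load 2 — point force P=-4 kN at a=32/3 m (b=L-a=16/3):
  M_2 = -P(a-x)  [x≤a] = -(-4)·((32/3)-(16/3)) = 64/3 kN·m
Load 3 — point force P=-19 kN at a=4 m (b=L-a=12):
  M_3 = 0  [x>a] = 0 kN·m
Superposition: M = Σ M_i = 124/3 kN·m ≈ 41.333333 kN·m

M(16/3) = 124/3 kN·m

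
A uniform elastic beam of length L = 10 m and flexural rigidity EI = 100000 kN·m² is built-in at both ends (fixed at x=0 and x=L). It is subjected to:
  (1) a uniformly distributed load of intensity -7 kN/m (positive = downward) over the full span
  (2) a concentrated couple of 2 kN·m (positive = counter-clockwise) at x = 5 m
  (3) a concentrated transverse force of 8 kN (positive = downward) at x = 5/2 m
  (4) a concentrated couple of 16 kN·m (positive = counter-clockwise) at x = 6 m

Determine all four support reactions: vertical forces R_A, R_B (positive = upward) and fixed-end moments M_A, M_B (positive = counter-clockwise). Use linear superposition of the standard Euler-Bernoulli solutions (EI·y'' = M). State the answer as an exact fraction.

Load 1 — uniform load w=-7 kN/m over full span:
  R_A = wL/2 = (-7)·10/2 = -35 kN
  M_A = wL²/12 = (-7)·10²/12 = -175/3 kN·m
  R_B = wL/2 = (-7)·10/2 = -35 kN
  M_B = -wL²/12 = -(-7)·10²/12 = 175/3 kN·m
Load 2 — applied couple M₀=2 kN·m at a=5 m (b=L-a=5):
  R_A = 6M₀ab/L³ = 6·2·5·5/10³ = 3/10 kN
  M_A = M₀b(2a-b)/L² = 2·5·(2·5-5)/10² = 1/2 kN·m
  R_B = -6M₀ab/L³ = -6·2·5·5/10³ = -3/10 kN
  M_B = M₀a(2b-a)/L² = 2·5·(2·5-5)/10² = 1/2 kN·m
Load 3 — point force P=8 kN at a=5/2 m (b=L-a=15/2):
  R_A = Pb²(3a+b)/L³ = 8·(15/2)²·(3·(5/2)+(15/2))/10³ = 27/4 kN
  M_A = Pab²/L² = 8·(5/2)·(15/2)²/10² = 45/4 kN·m
  R_B = Pa²(a+3b)/L³ = 8·(5/2)²·((5/2)+3·(15/2))/10³ = 5/4 kN
  M_B = -Pa²b/L² = -8·(5/2)²·(15/2)/10² = -15/4 kN·m
Load 4 — applied couple M₀=16 kN·m at a=6 m (b=L-a=4):
  R_A = 6M₀ab/L³ = 6·16·6·4/10³ = 288/125 kN
  M_A = M₀b(2a-b)/L² = 16·4·(2·6-4)/10² = 128/25 kN·m
  R_B = -6M₀ab/L³ = -6·16·6·4/10³ = -288/125 kN
  M_B = M₀a(2b-a)/L² = 16·6·(2·4-6)/10² = 48/25 kN·m
Superposition: R_A = -12823/500 kN, M_A = -12439/300 kN·m, R_B = -18177/500 kN, M_B = 17101/300 kN·m

R_A = -12823/500 kN, M_A = -12439/300 kN·m, R_B = -18177/500 kN, M_B = 17101/300 kN·m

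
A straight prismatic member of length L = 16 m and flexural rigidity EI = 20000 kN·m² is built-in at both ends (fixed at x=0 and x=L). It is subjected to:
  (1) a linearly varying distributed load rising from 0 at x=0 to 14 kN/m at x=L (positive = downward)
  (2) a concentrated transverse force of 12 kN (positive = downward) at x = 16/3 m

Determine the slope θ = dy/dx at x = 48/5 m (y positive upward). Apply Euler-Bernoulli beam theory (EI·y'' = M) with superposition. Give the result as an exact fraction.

Load 1 — triangular load w₀=14 kN/m (0→w₀ over full span):
  θ_1 = -w₀(2x(L-x)(L-2x)(x+2L)+x²(L-x)²)/(120LEI) = -14·(2·(48/5)·(16-(48/5))·(16-2·(48/5))·((48/5)+2·16)+(48/5)²·(16-(48/5))²)/(120·16·20000) = 1792/390625 rad
Load 2 — point force P=12 kN at a=16/3 m (b=L-a=32/3):
  θ_2 = Pa²(L-x)(2bL-(3b+a)(L-x))/(2L³EI)  [x>a] = 12·(16/3)²·(16-(48/5))·(2·(32/3)·16-(3·(32/3)+(16/3))·(16-(48/5)))/(2·16³·20000) = 64/46875 rad
Superposition: θ = Σ θ_i = 6976/1171875 rad ≈ 0.005953 rad

θ(48/5) = 6976/1171875 rad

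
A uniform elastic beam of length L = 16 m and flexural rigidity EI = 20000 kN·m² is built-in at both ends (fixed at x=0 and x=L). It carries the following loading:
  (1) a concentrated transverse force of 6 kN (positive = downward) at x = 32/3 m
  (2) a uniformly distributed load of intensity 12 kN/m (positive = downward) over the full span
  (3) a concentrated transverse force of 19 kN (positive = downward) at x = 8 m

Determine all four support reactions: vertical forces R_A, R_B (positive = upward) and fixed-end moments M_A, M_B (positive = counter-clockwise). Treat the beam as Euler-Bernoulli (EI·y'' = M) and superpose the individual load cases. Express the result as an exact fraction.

Load 1 — point force P=6 kN at a=32/3 m (b=L-a=16/3):
  R_A = Pb²(3a+b)/L³ = 6·(16/3)²·(3·(32/3)+(16/3))/16³ = 14/9 kN
  M_A = Pab²/L² = 6·(32/3)·(16/3)²/16² = 64/9 kN·m
  R_B = Pa²(a+3b)/L³ = 6·(32/3)²·((32/3)+3·(16/3))/16³ = 40/9 kN
  M_B = -Pa²b/L² = -6·(32/3)²·(16/3)/16² = -128/9 kN·m
Load 2 — uniform load w=12 kN/m over full span:
  R_A = wL/2 = 12·16/2 = 96 kN
  M_A = wL²/12 = 12·16²/12 = 256 kN·m
  R_B = wL/2 = 12·16/2 = 96 kN
  M_B = -wL²/12 = -12·16²/12 = -256 kN·m
Load 3 — point force P=19 kN at a=8 m (b=L-a=8):
  R_A = Pb²(3a+b)/L³ = 19·8²·(3·8+8)/16³ = 19/2 kN
  M_A = Pab²/L² = 19·8·8²/16² = 38 kN·m
  R_B = Pa²(a+3b)/L³ = 19·8²·(8+3·8)/16³ = 19/2 kN
  M_B = -Pa²b/L² = -19·8²·8/16² = -38 kN·m
Superposition: R_A = 1927/18 kN, M_A = 2710/9 kN·m, R_B = 1979/18 kN, M_B = -2774/9 kN·m

R_A = 1927/18 kN, M_A = 2710/9 kN·m, R_B = 1979/18 kN, M_B = -2774/9 kN·m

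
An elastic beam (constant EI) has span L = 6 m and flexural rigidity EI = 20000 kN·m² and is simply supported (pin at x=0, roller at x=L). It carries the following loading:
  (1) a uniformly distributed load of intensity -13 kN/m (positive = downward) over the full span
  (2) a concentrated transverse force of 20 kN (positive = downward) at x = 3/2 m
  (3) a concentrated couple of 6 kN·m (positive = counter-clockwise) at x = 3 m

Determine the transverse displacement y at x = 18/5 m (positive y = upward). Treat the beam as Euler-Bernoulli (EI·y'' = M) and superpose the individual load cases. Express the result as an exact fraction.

y(18/5) = 192789/25000000 m

Load 1 — uniform load w=-13 kN/m over full span:
  y_1 = -wx(L³-2Lx²+x³)/(24EI) = -(-13)·(18/5)·(6³-2·6·(18/5)²+(18/5)³)/(24·20000) = 32643/3125000 m
Load 2 — point force P=20 kN at a=3/2 m (b=L-a=9/2):
  y_2 = -Pa(L-x)(2Lx-a²-x²)/(6LEI)  [x>a] = -20·(3/2)·(6-(18/5))·(2·6·(18/5)-(3/2)²-(18/5)²)/(6·6·20000) = -2799/1000000 m
Load 3 — applied couple M₀=6 kN·m at a=3 m (b=L-a=3):
  y_3 = (M₀x³/(6L)-M₀(x-a)²/2+C₁x)/EI  [x>a] with C₁=M₀(3b²-L²)/(6L)=-3/2 = (6·(18/5)³/(6·6)-6·((18/5)-3)²/2+(-3/2)·(18/5))/20000 = 81/1250000 m
Superposition: y = Σ y_i = 192789/25000000 m ≈ 0.007712 m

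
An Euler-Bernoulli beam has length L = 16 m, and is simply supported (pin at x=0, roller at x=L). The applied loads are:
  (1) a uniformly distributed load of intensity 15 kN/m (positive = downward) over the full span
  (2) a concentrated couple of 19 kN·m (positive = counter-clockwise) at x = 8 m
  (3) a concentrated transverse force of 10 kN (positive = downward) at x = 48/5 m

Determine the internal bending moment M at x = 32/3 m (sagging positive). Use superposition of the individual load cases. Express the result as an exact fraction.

M(32/3) = 1357/3 kN·m

Load 1 — uniform load w=15 kN/m over full span:
  M_1 = wx(L-x)/2 = 15·(32/3)·(16-(32/3))/2 = 1280/3 kN·m
Load 2 — applied couple M₀=19 kN·m at a=8 m (b=L-a=8):
  M_2 = M₀x/L - M₀  [x>a] = 19·(32/3)/16 - 19 = -19/3 kN·m
Load 3 — point force P=10 kN at a=48/5 m (b=L-a=32/5):
  M_3 = Pa(L-x)/L  [x>a] = 10·(48/5)·(16-(32/3))/16 = 32 kN·m
Superposition: M = Σ M_i = 1357/3 kN·m ≈ 452.333333 kN·m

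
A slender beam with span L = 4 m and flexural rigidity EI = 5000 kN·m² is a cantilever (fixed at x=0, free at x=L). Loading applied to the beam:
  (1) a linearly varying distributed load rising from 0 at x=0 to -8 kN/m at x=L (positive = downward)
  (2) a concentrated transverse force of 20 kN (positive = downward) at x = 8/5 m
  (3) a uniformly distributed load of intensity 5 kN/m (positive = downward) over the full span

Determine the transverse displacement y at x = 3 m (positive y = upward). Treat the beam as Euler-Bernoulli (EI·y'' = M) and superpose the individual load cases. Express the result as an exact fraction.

Load 1 — triangular load w₀=-8 kN/m (0→w₀ over full span):
  y_1 = (w₀Lx³/12-w₀L²x²/6-w₀x⁵/(120L))/EI = ((-8)·4·3³/12-(-8)·4²·3²/6-(-8)·3⁵/(120·4))/5000 = 2481/100000 m
Load 2 — point force P=20 kN at a=8/5 m (b=L-a=12/5):
  y_2 = -Pa²(3x-a)/(6EI)  [x>a] = -20·(8/5)²·(3·3-(8/5))/(6·5000) = -592/46875 m
Load 3 — uniform load w=5 kN/m over full span:
  y_3 = -wx²(x²-4Lx+6L²)/(24EI) = -5·3²·(3²-4·4·3+6·4²)/(24·5000) = -171/8000 m
Superposition: y = Σ y_i = -27583/3000000 m ≈ -0.009194 m

y(3) = -27583/3000000 m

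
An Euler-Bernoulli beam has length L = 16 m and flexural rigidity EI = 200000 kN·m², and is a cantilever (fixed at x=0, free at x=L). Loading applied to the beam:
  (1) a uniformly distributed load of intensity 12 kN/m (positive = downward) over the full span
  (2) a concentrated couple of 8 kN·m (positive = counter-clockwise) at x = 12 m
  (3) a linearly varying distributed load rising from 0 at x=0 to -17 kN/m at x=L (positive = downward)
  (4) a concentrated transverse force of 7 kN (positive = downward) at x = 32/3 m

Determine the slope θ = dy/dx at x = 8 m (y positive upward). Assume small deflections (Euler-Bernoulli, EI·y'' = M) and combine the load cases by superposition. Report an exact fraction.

θ(8) = -2/9375 rad

Load 1 — uniform load w=12 kN/m over full span:
  θ_1 = -wx(x²-3Lx+3L²)/(6EI) = -12·8·(8²-3·16·8+3·16²)/(6·200000) = -112/3125 rad
Load 2 — applied couple M₀=8 kN·m at a=12 m (b=L-a=4):
  θ_2 = M₀x/EI  [x≤a] = 8·8/200000 = 1/3125 rad
Load 3 — triangular load w₀=-17 kN/m (0→w₀ over full span):
  θ_3 = (w₀Lx²/4-w₀L²x/3-w₀x⁴/(24L))/EI = ((-17)·16·8²/4-(-17)·16²·8/3-(-17)·8⁴/(24·16))/200000 = 697/18750 rad
Load 4 — point force P=7 kN at a=32/3 m (b=L-a=16/3):
  θ_4 = -Px(2a-x)/(2EI)  [x≤a] = -7·8·(2·(32/3)-8)/(2·200000) = -7/3750 rad
Superposition: θ = Σ θ_i = -2/9375 rad ≈ -0.000213 rad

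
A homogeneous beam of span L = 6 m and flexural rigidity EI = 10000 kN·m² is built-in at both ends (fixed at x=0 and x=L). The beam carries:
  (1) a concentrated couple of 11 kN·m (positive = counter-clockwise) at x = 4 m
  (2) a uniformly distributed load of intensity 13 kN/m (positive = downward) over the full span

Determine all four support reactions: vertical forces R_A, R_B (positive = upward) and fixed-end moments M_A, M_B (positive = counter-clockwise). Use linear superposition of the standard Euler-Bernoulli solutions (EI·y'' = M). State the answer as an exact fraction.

R_A = 373/9 kN, M_A = 128/3 kN·m, R_B = 329/9 kN, M_B = -39 kN·m

Load 1 — applied couple M₀=11 kN·m at a=4 m (b=L-a=2):
  R_A = 6M₀ab/L³ = 6·11·4·2/6³ = 22/9 kN
  M_A = M₀b(2a-b)/L² = 11·2·(2·4-2)/6² = 11/3 kN·m
  R_B = -6M₀ab/L³ = -6·11·4·2/6³ = -22/9 kN
  M_B = M₀a(2b-a)/L² = 11·4·(2·2-4)/6² = 0 kN·m
Load 2 — uniform load w=13 kN/m over full span:
  R_A = wL/2 = 13·6/2 = 39 kN
  M_A = wL²/12 = 13·6²/12 = 39 kN·m
  R_B = wL/2 = 13·6/2 = 39 kN
  M_B = -wL²/12 = -13·6²/12 = -39 kN·m
Superposition: R_A = 373/9 kN, M_A = 128/3 kN·m, R_B = 329/9 kN, M_B = -39 kN·m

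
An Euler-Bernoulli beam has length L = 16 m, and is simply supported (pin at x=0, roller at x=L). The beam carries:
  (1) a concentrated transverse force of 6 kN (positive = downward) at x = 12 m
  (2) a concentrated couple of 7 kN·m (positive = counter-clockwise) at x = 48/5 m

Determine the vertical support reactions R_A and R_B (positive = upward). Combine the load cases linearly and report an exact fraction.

R_A = 31/16 kN, R_B = 65/16 kN

Load 1 — point force P=6 kN at a=12 m (b=L-a=4):
  R_A = Pb/L = 6·4/16 = 3/2 kN
  R_B = Pa/L = 6·12/16 = 9/2 kN
Load 2 — applied couple M₀=7 kN·m at a=48/5 m (b=L-a=32/5):
  R_A = M₀/L = 7/16 kN
  R_B = -M₀/L = -7/16 kN
Superposition: R_A = 31/16 kN, R_B = 65/16 kN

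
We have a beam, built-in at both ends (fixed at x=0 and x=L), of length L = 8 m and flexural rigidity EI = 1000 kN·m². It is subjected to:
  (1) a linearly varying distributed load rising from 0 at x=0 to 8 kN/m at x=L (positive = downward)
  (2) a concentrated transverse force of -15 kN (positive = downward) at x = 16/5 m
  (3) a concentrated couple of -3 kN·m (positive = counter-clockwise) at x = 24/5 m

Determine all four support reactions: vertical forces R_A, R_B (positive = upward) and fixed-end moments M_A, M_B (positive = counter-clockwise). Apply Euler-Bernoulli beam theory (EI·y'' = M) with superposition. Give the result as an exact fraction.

R_A = -33/50 kN, M_A = -88/75 kN·m, R_B = 883/50 kN, M_B = -361/25 kN·m

Load 1 — triangular load w₀=8 kN/m (0→w₀ over full span):
  R_A = 3w₀L/20 = 3·8·8/20 = 48/5 kN
  M_A = w₀L²/30 = 8·8²/30 = 256/15 kN·m
  R_B = 7w₀L/20 = 7·8·8/20 = 112/5 kN
  M_B = -w₀L²/20 = -8·8²/20 = -128/5 kN·m
Load 2 — point force P=-15 kN at a=16/5 m (b=L-a=24/5):
  R_A = Pb²(3a+b)/L³ = (-15)·(24/5)²·(3·(16/5)+(24/5))/8³ = -243/25 kN
  M_A = Pab²/L² = (-15)·(16/5)·(24/5)²/8² = -432/25 kN·m
  R_B = Pa²(a+3b)/L³ = (-15)·(16/5)²·((16/5)+3·(24/5))/8³ = -132/25 kN
  M_B = -Pa²b/L² = -(-15)·(16/5)²·(24/5)/8² = 288/25 kN·m
Load 3 — applied couple M₀=-3 kN·m at a=24/5 m (b=L-a=16/5):
  R_A = 6M₀ab/L³ = 6·(-3)·(24/5)·(16/5)/8³ = -27/50 kN
  M_A = M₀b(2a-b)/L² = (-3)·(16/5)·(2·(24/5)-(16/5))/8² = -24/25 kN·m
  R_B = -6M₀ab/L³ = -6·(-3)·(24/5)·(16/5)/8³ = 27/50 kN
  M_B = M₀a(2b-a)/L² = (-3)·(24/5)·(2·(16/5)-(24/5))/8² = -9/25 kN·m
Superposition: R_A = -33/50 kN, M_A = -88/75 kN·m, R_B = 883/50 kN, M_B = -361/25 kN·m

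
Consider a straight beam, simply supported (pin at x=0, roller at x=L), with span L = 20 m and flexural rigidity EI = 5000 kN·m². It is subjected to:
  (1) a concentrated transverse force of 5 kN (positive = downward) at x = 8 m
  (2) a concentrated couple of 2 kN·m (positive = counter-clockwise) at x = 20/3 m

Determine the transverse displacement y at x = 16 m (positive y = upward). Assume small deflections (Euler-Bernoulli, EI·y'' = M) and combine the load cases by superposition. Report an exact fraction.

Load 1 — point force P=5 kN at a=8 m (b=L-a=12):
  y_1 = -Pa(L-x)(2Lx-a²-x²)/(6LEI)  [x>a] = -5·8·(20-16)·(2·20·16-8²-16²)/(6·20·5000) = -32/375 m
Load 2 — applied couple M₀=2 kN·m at a=20/3 m (b=L-a=40/3):
  y_2 = (M₀x³/(6L)-M₀(x-a)²/2+C₁x)/EI  [x>a] with C₁=M₀(3b²-L²)/(6L)=20/9 = (2·16³/(6·20)-2·(16-(20/3))²/2+(20/9)·16)/5000 = 94/28125 m
Superposition: y = Σ y_i = -2306/28125 m ≈ -0.081991 m

y(16) = -2306/28125 m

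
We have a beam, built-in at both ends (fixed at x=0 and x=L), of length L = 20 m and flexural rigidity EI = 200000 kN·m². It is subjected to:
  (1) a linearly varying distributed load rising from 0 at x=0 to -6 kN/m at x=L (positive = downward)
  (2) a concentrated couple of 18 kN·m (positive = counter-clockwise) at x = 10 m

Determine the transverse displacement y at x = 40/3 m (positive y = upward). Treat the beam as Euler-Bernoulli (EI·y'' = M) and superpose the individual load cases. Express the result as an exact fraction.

Load 1 — triangular load w₀=-6 kN/m (0→w₀ over full span):
  y_1 = -w₀x²(L-x)²(x+2L)/(120LEI) = -(-6)·(40/3)²·(20-(40/3))²·((40/3)+2·20)/(120·20·200000) = 32/6075 m
Load 2 — applied couple M₀=18 kN·m at a=10 m (b=L-a=10):
  y_2 = (R_Ax³/6 - M_Ax²/2 - M₀(x-a)²/2)/EI  [x>a] with R_A=27/20, M_A=9/2 = ((27/20)·(40/3)³/6 - (9/2)·(40/3)²/2 - 18·((40/3)-10)²/2)/200000 = 1/6000 m
Superposition: y = Σ y_i = 2641/486000 m ≈ 0.005434 m

y(40/3) = 2641/486000 m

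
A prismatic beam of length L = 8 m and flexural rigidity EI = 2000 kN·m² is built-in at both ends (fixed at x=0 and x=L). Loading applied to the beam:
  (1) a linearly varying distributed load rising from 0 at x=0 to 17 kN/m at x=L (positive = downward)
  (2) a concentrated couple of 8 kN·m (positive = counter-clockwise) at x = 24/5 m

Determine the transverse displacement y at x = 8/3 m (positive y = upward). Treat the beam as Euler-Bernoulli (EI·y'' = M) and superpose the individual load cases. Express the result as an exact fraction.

y(8/3) = -81344/2278125 m

Load 1 — triangular load w₀=17 kN/m (0→w₀ over full span):
  y_1 = -w₀x²(L-x)²(x+2L)/(120LEI) = -17·(8/3)²·(8-(8/3))²·((8/3)+2·8)/(120·8·2000) = -15232/455625 m
Load 2 — applied couple M₀=8 kN·m at a=24/5 m (b=L-a=16/5):
  y_2 = (R_Ax³/6 - M_Ax²/2)/EI  [x≤a] with R_A=36/25, M_A=64/25 = ((36/25)·(8/3)³/6 - (64/25)·(8/3)²/2)/2000 = -64/28125 m
Superposition: y = Σ y_i = -81344/2278125 m ≈ -0.035707 m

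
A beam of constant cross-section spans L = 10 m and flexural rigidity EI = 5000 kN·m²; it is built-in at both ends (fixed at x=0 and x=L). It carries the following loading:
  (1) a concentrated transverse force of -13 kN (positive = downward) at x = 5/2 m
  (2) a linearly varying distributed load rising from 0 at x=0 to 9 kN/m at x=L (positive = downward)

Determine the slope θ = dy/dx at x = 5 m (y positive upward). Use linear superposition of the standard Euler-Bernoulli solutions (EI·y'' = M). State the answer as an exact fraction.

θ(5) = -1/512 rad

Load 1 — point force P=-13 kN at a=5/2 m (b=L-a=15/2):
  θ_1 = Pa²(L-x)(2bL-(3b+a)(L-x))/(2L³EI)  [x>a] = (-13)·(5/2)²·(10-5)·(2·(15/2)·10-(3·(15/2)+(5/2))·(10-5))/(2·10³·5000) = -13/12800 rad
Load 2 — triangular load w₀=9 kN/m (0→w₀ over full span):
  θ_2 = -w₀(2x(L-x)(L-2x)(x+2L)+x²(L-x)²)/(120LEI) = -9·(2·5·(10-5)·(10-2·5)·(5+2·10)+5²·(10-5)²)/(120·10·5000) = -3/3200 rad
Superposition: θ = Σ θ_i = -1/512 rad ≈ -0.001953 rad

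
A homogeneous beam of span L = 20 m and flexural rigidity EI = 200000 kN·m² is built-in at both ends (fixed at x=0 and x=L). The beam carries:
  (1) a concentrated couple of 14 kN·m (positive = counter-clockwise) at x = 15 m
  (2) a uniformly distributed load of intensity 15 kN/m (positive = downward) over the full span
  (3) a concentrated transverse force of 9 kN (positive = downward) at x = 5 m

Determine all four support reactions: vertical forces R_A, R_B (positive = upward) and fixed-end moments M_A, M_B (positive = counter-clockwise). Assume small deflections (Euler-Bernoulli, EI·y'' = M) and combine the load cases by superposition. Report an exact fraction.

R_A = 25341/160 kN, M_A = 8475/16 kN·m, R_B = 24099/160 kN, M_B = -8177/16 kN·m

Load 1 — applied couple M₀=14 kN·m at a=15 m (b=L-a=5):
  R_A = 6M₀ab/L³ = 6·14·15·5/20³ = 63/80 kN
  M_A = M₀b(2a-b)/L² = 14·5·(2·15-5)/20² = 35/8 kN·m
  R_B = -6M₀ab/L³ = -6·14·15·5/20³ = -63/80 kN
  M_B = M₀a(2b-a)/L² = 14·15·(2·5-15)/20² = -21/8 kN·m
Load 2 — uniform load w=15 kN/m over full span:
  R_A = wL/2 = 15·20/2 = 150 kN
  M_A = wL²/12 = 15·20²/12 = 500 kN·m
  R_B = wL/2 = 15·20/2 = 150 kN
  M_B = -wL²/12 = -15·20²/12 = -500 kN·m
Load 3 — point force P=9 kN at a=5 m (b=L-a=15):
  R_A = Pb²(3a+b)/L³ = 9·15²·(3·5+15)/20³ = 243/32 kN
  M_A = Pab²/L² = 9·5·15²/20² = 405/16 kN·m
  R_B = Pa²(a+3b)/L³ = 9·5²·(5+3·15)/20³ = 45/32 kN
  M_B = -Pa²b/L² = -9·5²·15/20² = -135/16 kN·m
Superposition: R_A = 25341/160 kN, M_A = 8475/16 kN·m, R_B = 24099/160 kN, M_B = -8177/16 kN·m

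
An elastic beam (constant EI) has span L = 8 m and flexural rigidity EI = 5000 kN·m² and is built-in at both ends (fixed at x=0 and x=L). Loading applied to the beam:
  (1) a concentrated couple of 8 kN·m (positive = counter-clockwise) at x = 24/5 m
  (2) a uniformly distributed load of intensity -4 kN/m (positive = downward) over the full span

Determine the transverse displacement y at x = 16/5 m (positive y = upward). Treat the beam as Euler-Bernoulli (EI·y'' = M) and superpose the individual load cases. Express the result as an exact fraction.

Load 1 — applied couple M₀=8 kN·m at a=24/5 m (b=L-a=16/5):
  y_1 = (R_Ax³/6 - M_Ax²/2)/EI  [x≤a] with R_A=36/25, M_A=64/25 = ((36/25)·(16/5)³/6 - (64/25)·(16/5)²/2)/5000 = -2048/1953125 m
Load 2 — uniform load w=-4 kN/m over full span:
  y_2 = -wx²(L-x)²/(24EI) = -(-4)·(16/5)²·(8-(16/5))²/(24·5000) = 3072/390625 m
Superposition: y = Σ y_i = 13312/1953125 m ≈ 0.006816 m

y(16/5) = 13312/1953125 m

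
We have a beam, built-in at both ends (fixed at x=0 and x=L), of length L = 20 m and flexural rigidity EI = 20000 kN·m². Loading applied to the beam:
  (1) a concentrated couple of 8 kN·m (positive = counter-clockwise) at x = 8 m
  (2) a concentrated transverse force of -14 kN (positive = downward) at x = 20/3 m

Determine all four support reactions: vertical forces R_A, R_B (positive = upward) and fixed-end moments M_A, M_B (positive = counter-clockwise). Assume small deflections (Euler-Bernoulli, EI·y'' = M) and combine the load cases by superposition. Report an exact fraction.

R_A = -33056/3375 kN, M_A = -27352/675 kN·m, R_B = -14194/3375 kN, M_B = 15728/675 kN·m

Load 1 — applied couple M₀=8 kN·m at a=8 m (b=L-a=12):
  R_A = 6M₀ab/L³ = 6·8·8·12/20³ = 72/125 kN
  M_A = M₀b(2a-b)/L² = 8·12·(2·8-12)/20² = 24/25 kN·m
  R_B = -6M₀ab/L³ = -6·8·8·12/20³ = -72/125 kN
  M_B = M₀a(2b-a)/L² = 8·8·(2·12-8)/20² = 64/25 kN·m
Load 2 — point force P=-14 kN at a=20/3 m (b=L-a=40/3):
  R_A = Pb²(3a+b)/L³ = (-14)·(40/3)²·(3·(20/3)+(40/3))/20³ = -280/27 kN
  M_A = Pab²/L² = (-14)·(20/3)·(40/3)²/20² = -1120/27 kN·m
  R_B = Pa²(a+3b)/L³ = (-14)·(20/3)²·((20/3)+3·(40/3))/20³ = -98/27 kN
  M_B = -Pa²b/L² = -(-14)·(20/3)²·(40/3)/20² = 560/27 kN·m
Superposition: R_A = -33056/3375 kN, M_A = -27352/675 kN·m, R_B = -14194/3375 kN, M_B = 15728/675 kN·m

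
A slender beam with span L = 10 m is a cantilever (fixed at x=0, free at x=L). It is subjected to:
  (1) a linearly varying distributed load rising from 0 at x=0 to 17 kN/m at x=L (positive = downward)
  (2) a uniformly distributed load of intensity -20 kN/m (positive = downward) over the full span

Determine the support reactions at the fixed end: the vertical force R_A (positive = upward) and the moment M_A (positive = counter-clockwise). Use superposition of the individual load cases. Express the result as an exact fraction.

R_A = -115 kN, M_A = -1300/3 kN·m

Load 1 — triangular load w₀=17 kN/m (0→w₀ over full span):
  R_A = w₀L/2 = 17·10/2 = 85 kN
  M_A = w₀L²/3 = 17·10²/3 = 1700/3 kN·m
Load 2 — uniform load w=-20 kN/m over full span:
  R_A = wL = (-20)·10 = -200 kN
  M_A = wL²/2 = (-20)·10²/2 = -1000 kN·m
Superposition: R_A = -115 kN, M_A = -1300/3 kN·m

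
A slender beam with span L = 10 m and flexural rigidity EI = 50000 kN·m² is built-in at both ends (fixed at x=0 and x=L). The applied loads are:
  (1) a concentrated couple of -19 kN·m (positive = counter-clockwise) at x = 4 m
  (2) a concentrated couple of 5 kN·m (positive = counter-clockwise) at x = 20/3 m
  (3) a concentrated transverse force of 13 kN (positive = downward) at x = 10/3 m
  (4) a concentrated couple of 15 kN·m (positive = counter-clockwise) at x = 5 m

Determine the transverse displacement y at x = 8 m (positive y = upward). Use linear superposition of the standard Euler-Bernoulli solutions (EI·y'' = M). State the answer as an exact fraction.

y(8) = -398243/1012500000 m

Load 1 — applied couple M₀=-19 kN·m at a=4 m (b=L-a=6):
  y_1 = (R_Ax³/6 - M_Ax²/2 - M₀(x-a)²/2)/EI  [x>a] with R_A=-342/125, M_A=-57/25 = ((-342/125)·8³/6 - (-57/25)·8²/2 - (-19)·(8-4)²/2)/50000 = -133/781250 m
Load 2 — applied couple M₀=5 kN·m at a=20/3 m (b=L-a=10/3):
  y_2 = (R_Ax³/6 - M_Ax²/2 - M₀(x-a)²/2)/EI  [x>a] with R_A=2/3, M_A=5/3 = ((2/3)·8³/6 - (5/3)·8²/2 - 5·(8-(20/3))²/2)/50000 = -1/56250 m
Load 3 — point force P=13 kN at a=10/3 m (b=L-a=20/3):
  y_3 = -Pa²(L-x)²(3bL-(3b+a)(L-x))/(6L³EI)  [x>a] = -13·(10/3)²·(10-8)²·(3·(20/3)·10-(3·(20/3)+(10/3))·(10-8))/(6·10³·50000) = -299/1012500 m
Load 4 — applied couple M₀=15 kN·m at a=5 m (b=L-a=5):
  y_4 = (R_Ax³/6 - M_Ax²/2 - M₀(x-a)²/2)/EI  [x>a] with R_A=9/4, M_A=15/4 = ((9/4)·8³/6 - (15/4)·8²/2 - 15·(8-5)²/2)/50000 = 9/100000 m
Superposition: y = Σ y_i = -398243/1012500000 m ≈ -0.000393 m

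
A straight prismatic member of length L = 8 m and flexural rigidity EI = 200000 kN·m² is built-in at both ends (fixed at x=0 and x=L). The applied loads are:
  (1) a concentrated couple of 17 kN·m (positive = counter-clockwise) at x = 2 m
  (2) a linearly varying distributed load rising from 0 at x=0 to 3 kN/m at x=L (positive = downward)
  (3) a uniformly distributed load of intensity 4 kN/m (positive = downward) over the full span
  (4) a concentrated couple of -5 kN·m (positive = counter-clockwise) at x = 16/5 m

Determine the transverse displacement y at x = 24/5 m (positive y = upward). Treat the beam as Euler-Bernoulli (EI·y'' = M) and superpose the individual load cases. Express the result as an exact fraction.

y(24/5) = -85527/390625000 m

Load 1 — applied couple M₀=17 kN·m at a=2 m (b=L-a=6):
  y_1 = (R_Ax³/6 - M_Ax²/2 - M₀(x-a)²/2)/EI  [x>a] with R_A=153/64, M_A=-51/16 = ((153/64)·(24/5)³/6 - (-51/16)·(24/5)²/2 - 17·((24/5)-2)²/2)/200000 = 221/3125000 m
Load 2 — triangular load w₀=3 kN/m (0→w₀ over full span):
  y_2 = -w₀x²(L-x)²(x+2L)/(120LEI) = -3·(24/5)²·(8-(24/5))²·((24/5)+2·8)/(120·8·200000) = -3744/48828125 m
Load 3 — uniform load w=4 kN/m over full span:
  y_3 = -wx²(L-x)²/(24EI) = -4·(24/5)²·(8-(24/5))²/(24·200000) = -384/1953125 m
Load 4 — applied couple M₀=-5 kN·m at a=16/5 m (b=L-a=24/5):
  y_4 = (R_Ax³/6 - M_Ax²/2 - M₀(x-a)²/2)/EI  [x>a] with R_A=-9/10, M_A=-3/5 = ((-9/10)·(24/5)³/6 - (-3/5)·(24/5)²/2 - (-5)·((24/5)-(16/5))²/2)/200000 = -32/1953125 m
Superposition: y = Σ y_i = -85527/390625000 m ≈ -0.000219 m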